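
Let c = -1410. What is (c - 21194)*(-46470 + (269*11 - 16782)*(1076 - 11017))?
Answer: -3105065661692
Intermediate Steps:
(c - 21194)*(-46470 + (269*11 - 16782)*(1076 - 11017)) = (-1410 - 21194)*(-46470 + (269*11 - 16782)*(1076 - 11017)) = -22604*(-46470 + (2959 - 16782)*(-9941)) = -22604*(-46470 - 13823*(-9941)) = -22604*(-46470 + 137414443) = -22604*137367973 = -3105065661692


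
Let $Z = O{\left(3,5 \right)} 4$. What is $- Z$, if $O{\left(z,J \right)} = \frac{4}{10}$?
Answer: $- \frac{8}{5} \approx -1.6$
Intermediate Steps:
$O{\left(z,J \right)} = \frac{2}{5}$ ($O{\left(z,J \right)} = 4 \cdot \frac{1}{10} = \frac{2}{5}$)
$Z = \frac{8}{5}$ ($Z = \frac{2}{5} \cdot 4 = \frac{8}{5} \approx 1.6$)
$- Z = \left(-1\right) \frac{8}{5} = - \frac{8}{5}$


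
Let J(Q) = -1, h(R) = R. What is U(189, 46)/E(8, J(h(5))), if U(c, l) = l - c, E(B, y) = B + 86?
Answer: -143/94 ≈ -1.5213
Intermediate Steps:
E(B, y) = 86 + B
U(189, 46)/E(8, J(h(5))) = (46 - 1*189)/(86 + 8) = (46 - 189)/94 = -143*1/94 = -143/94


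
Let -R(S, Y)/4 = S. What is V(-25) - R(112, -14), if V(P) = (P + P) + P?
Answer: 373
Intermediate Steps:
V(P) = 3*P (V(P) = 2*P + P = 3*P)
R(S, Y) = -4*S
V(-25) - R(112, -14) = 3*(-25) - (-4)*112 = -75 - 1*(-448) = -75 + 448 = 373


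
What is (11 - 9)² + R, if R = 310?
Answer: 314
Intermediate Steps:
(11 - 9)² + R = (11 - 9)² + 310 = 2² + 310 = 4 + 310 = 314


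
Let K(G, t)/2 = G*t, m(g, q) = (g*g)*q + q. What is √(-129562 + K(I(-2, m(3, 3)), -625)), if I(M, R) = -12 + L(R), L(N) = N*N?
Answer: I*√1239562 ≈ 1113.4*I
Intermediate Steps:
L(N) = N²
m(g, q) = q + q*g² (m(g, q) = g²*q + q = q*g² + q = q + q*g²)
I(M, R) = -12 + R²
K(G, t) = 2*G*t (K(G, t) = 2*(G*t) = 2*G*t)
√(-129562 + K(I(-2, m(3, 3)), -625)) = √(-129562 + 2*(-12 + (3*(1 + 3²))²)*(-625)) = √(-129562 + 2*(-12 + (3*(1 + 9))²)*(-625)) = √(-129562 + 2*(-12 + (3*10)²)*(-625)) = √(-129562 + 2*(-12 + 30²)*(-625)) = √(-129562 + 2*(-12 + 900)*(-625)) = √(-129562 + 2*888*(-625)) = √(-129562 - 1110000) = √(-1239562) = I*√1239562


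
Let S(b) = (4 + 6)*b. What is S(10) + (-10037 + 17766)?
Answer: 7829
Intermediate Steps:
S(b) = 10*b
S(10) + (-10037 + 17766) = 10*10 + (-10037 + 17766) = 100 + 7729 = 7829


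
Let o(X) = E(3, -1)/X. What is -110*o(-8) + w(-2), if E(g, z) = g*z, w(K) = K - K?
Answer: -165/4 ≈ -41.250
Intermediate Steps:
w(K) = 0
o(X) = -3/X (o(X) = (3*(-1))/X = -3/X)
-110*o(-8) + w(-2) = -(-330)/(-8) + 0 = -(-330)*(-1)/8 + 0 = -110*3/8 + 0 = -165/4 + 0 = -165/4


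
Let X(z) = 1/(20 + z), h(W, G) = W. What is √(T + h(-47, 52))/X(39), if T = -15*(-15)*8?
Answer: 59*√1753 ≈ 2470.3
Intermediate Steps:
T = 1800 (T = 225*8 = 1800)
√(T + h(-47, 52))/X(39) = √(1800 - 47)/(1/(20 + 39)) = √1753/(1/59) = √1753*59 = 59*√1753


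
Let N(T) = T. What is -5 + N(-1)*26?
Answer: -31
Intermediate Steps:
-5 + N(-1)*26 = -5 - 1*26 = -5 - 26 = -31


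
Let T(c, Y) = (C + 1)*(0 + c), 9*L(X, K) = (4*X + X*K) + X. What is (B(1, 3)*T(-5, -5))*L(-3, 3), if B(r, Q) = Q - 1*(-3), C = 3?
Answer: 320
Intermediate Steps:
L(X, K) = 5*X/9 + K*X/9 (L(X, K) = ((4*X + X*K) + X)/9 = ((4*X + K*X) + X)/9 = (5*X + K*X)/9 = 5*X/9 + K*X/9)
T(c, Y) = 4*c (T(c, Y) = (3 + 1)*(0 + c) = 4*c)
B(r, Q) = 3 + Q (B(r, Q) = Q + 3 = 3 + Q)
(B(1, 3)*T(-5, -5))*L(-3, 3) = ((3 + 3)*(4*(-5)))*((⅑)*(-3)*(5 + 3)) = (6*(-20))*((⅑)*(-3)*8) = -120*(-8/3) = 320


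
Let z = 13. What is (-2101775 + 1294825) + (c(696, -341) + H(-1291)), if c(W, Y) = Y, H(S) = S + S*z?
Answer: -825365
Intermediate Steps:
H(S) = 14*S (H(S) = S + S*13 = S + 13*S = 14*S)
(-2101775 + 1294825) + (c(696, -341) + H(-1291)) = (-2101775 + 1294825) + (-341 + 14*(-1291)) = -806950 + (-341 - 18074) = -806950 - 18415 = -825365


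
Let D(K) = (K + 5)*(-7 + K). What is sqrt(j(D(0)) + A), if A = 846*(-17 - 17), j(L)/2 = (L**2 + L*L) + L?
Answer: I*sqrt(23934) ≈ 154.71*I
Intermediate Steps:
D(K) = (-7 + K)*(5 + K) (D(K) = (5 + K)*(-7 + K) = (-7 + K)*(5 + K))
j(L) = 2*L + 4*L**2 (j(L) = 2*((L**2 + L*L) + L) = 2*((L**2 + L**2) + L) = 2*(2*L**2 + L) = 2*(L + 2*L**2) = 2*L + 4*L**2)
A = -28764 (A = 846*(-34) = -28764)
sqrt(j(D(0)) + A) = sqrt(2*(-35 + 0**2 - 2*0)*(1 + 2*(-35 + 0**2 - 2*0)) - 28764) = sqrt(2*(-35 + 0 + 0)*(1 + 2*(-35 + 0 + 0)) - 28764) = sqrt(2*(-35)*(1 + 2*(-35)) - 28764) = sqrt(2*(-35)*(1 - 70) - 28764) = sqrt(2*(-35)*(-69) - 28764) = sqrt(4830 - 28764) = sqrt(-23934) = I*sqrt(23934)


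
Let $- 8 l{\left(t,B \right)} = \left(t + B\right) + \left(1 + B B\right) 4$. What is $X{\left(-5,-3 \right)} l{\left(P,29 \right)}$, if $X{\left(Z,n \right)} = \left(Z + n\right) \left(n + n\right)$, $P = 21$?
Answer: $-20508$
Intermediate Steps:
$X{\left(Z,n \right)} = 2 n \left(Z + n\right)$ ($X{\left(Z,n \right)} = \left(Z + n\right) 2 n = 2 n \left(Z + n\right)$)
$l{\left(t,B \right)} = - \frac{1}{2} - \frac{B^{2}}{2} - \frac{B}{8} - \frac{t}{8}$ ($l{\left(t,B \right)} = - \frac{\left(t + B\right) + \left(1 + B B\right) 4}{8} = - \frac{\left(B + t\right) + \left(1 + B^{2}\right) 4}{8} = - \frac{\left(B + t\right) + \left(4 + 4 B^{2}\right)}{8} = - \frac{4 + B + t + 4 B^{2}}{8} = - \frac{1}{2} - \frac{B^{2}}{2} - \frac{B}{8} - \frac{t}{8}$)
$X{\left(-5,-3 \right)} l{\left(P,29 \right)} = 2 \left(-3\right) \left(-5 - 3\right) \left(- \frac{1}{2} - \frac{29^{2}}{2} - \frac{29}{8} - \frac{21}{8}\right) = 2 \left(-3\right) \left(-8\right) \left(- \frac{1}{2} - \frac{841}{2} - \frac{29}{8} - \frac{21}{8}\right) = 48 \left(- \frac{1}{2} - \frac{841}{2} - \frac{29}{8} - \frac{21}{8}\right) = 48 \left(- \frac{1709}{4}\right) = -20508$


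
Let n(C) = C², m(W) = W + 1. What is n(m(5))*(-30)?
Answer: -1080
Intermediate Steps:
m(W) = 1 + W
n(m(5))*(-30) = (1 + 5)²*(-30) = 6²*(-30) = 36*(-30) = -1080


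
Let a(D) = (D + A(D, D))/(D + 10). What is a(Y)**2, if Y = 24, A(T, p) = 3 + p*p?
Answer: 363609/1156 ≈ 314.54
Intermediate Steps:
A(T, p) = 3 + p**2
a(D) = (3 + D + D**2)/(10 + D) (a(D) = (D + (3 + D**2))/(D + 10) = (3 + D + D**2)/(10 + D))
a(Y)**2 = ((3 + 24 + 24**2)/(10 + 24))**2 = ((3 + 24 + 576)/34)**2 = ((1/34)*603)**2 = (603/34)**2 = 363609/1156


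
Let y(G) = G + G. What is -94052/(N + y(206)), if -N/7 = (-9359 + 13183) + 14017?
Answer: 94052/124475 ≈ 0.75559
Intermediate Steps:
N = -124887 (N = -7*((-9359 + 13183) + 14017) = -7*(3824 + 14017) = -7*17841 = -124887)
y(G) = 2*G
-94052/(N + y(206)) = -94052/(-124887 + 2*206) = -94052/(-124887 + 412) = -94052/(-124475) = -94052*(-1/124475) = 94052/124475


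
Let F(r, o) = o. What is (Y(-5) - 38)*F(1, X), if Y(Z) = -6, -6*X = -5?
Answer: -110/3 ≈ -36.667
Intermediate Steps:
X = ⅚ (X = -⅙*(-5) = ⅚ ≈ 0.83333)
(Y(-5) - 38)*F(1, X) = (-6 - 38)*(⅚) = -44*⅚ = -110/3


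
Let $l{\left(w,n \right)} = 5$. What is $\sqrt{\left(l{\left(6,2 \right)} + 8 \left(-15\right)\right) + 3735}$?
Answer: $2 \sqrt{905} \approx 60.166$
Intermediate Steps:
$\sqrt{\left(l{\left(6,2 \right)} + 8 \left(-15\right)\right) + 3735} = \sqrt{\left(5 + 8 \left(-15\right)\right) + 3735} = \sqrt{\left(5 - 120\right) + 3735} = \sqrt{-115 + 3735} = \sqrt{3620} = 2 \sqrt{905}$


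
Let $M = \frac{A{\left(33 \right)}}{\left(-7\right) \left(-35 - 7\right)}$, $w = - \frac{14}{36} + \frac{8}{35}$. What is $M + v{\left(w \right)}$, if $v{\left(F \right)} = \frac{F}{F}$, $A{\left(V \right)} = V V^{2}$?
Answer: $\frac{12077}{98} \approx 123.23$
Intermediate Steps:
$w = - \frac{101}{630}$ ($w = \left(-14\right) \frac{1}{36} + 8 \cdot \frac{1}{35} = - \frac{7}{18} + \frac{8}{35} = - \frac{101}{630} \approx -0.16032$)
$A{\left(V \right)} = V^{3}$
$v{\left(F \right)} = 1$
$M = \frac{11979}{98}$ ($M = \frac{33^{3}}{\left(-7\right) \left(-35 - 7\right)} = \frac{35937}{\left(-7\right) \left(-42\right)} = \frac{35937}{294} = 35937 \cdot \frac{1}{294} = \frac{11979}{98} \approx 122.23$)
$M + v{\left(w \right)} = \frac{11979}{98} + 1 = \frac{12077}{98}$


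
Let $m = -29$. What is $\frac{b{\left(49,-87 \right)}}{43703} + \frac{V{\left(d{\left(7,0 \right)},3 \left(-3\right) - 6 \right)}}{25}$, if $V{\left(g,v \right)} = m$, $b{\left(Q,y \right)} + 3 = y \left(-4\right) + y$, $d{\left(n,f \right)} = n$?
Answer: $- \frac{1260937}{1092575} \approx -1.1541$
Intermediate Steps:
$b{\left(Q,y \right)} = -3 - 3 y$ ($b{\left(Q,y \right)} = -3 + \left(y \left(-4\right) + y\right) = -3 + \left(- 4 y + y\right) = -3 - 3 y$)
$V{\left(g,v \right)} = -29$
$\frac{b{\left(49,-87 \right)}}{43703} + \frac{V{\left(d{\left(7,0 \right)},3 \left(-3\right) - 6 \right)}}{25} = \frac{-3 - -261}{43703} - \frac{29}{25} = \left(-3 + 261\right) \frac{1}{43703} - \frac{29}{25} = 258 \cdot \frac{1}{43703} - \frac{29}{25} = \frac{258}{43703} - \frac{29}{25} = - \frac{1260937}{1092575}$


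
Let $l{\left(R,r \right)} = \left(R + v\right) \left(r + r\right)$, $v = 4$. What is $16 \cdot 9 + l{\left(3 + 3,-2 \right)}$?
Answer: $104$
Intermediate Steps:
$l{\left(R,r \right)} = 2 r \left(4 + R\right)$ ($l{\left(R,r \right)} = \left(R + 4\right) \left(r + r\right) = \left(4 + R\right) 2 r = 2 r \left(4 + R\right)$)
$16 \cdot 9 + l{\left(3 + 3,-2 \right)} = 16 \cdot 9 + 2 \left(-2\right) \left(4 + \left(3 + 3\right)\right) = 144 + 2 \left(-2\right) \left(4 + 6\right) = 144 + 2 \left(-2\right) 10 = 144 - 40 = 104$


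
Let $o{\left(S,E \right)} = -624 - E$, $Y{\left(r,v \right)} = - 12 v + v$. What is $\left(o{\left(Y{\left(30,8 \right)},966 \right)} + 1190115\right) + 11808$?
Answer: $1200333$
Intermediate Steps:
$Y{\left(r,v \right)} = - 11 v$
$\left(o{\left(Y{\left(30,8 \right)},966 \right)} + 1190115\right) + 11808 = \left(\left(-624 - 966\right) + 1190115\right) + 11808 = \left(-1590 + 1190115\right) + 11808 = 1188525 + 11808 = 1200333$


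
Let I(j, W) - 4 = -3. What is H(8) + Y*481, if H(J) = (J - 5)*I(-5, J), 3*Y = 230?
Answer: 110639/3 ≈ 36880.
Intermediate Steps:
Y = 230/3 (Y = (⅓)*230 = 230/3 ≈ 76.667)
I(j, W) = 1 (I(j, W) = 4 - 3 = 1)
H(J) = -5 + J (H(J) = (J - 5)*1 = (-5 + J)*1 = -5 + J)
H(8) + Y*481 = (-5 + 8) + (230/3)*481 = 3 + 110630/3 = 110639/3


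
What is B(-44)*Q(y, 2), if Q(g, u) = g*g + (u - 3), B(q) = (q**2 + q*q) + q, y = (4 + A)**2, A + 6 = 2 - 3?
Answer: 306240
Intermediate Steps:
A = -7 (A = -6 + (2 - 3) = -6 - 1 = -7)
y = 9 (y = (4 - 7)**2 = (-3)**2 = 9)
B(q) = q + 2*q**2 (B(q) = (q**2 + q**2) + q = 2*q**2 + q = q + 2*q**2)
Q(g, u) = -3 + u + g**2 (Q(g, u) = g**2 + (-3 + u) = -3 + u + g**2)
B(-44)*Q(y, 2) = (-44*(1 + 2*(-44)))*(-3 + 2 + 9**2) = (-44*(1 - 88))*(-3 + 2 + 81) = -44*(-87)*80 = 3828*80 = 306240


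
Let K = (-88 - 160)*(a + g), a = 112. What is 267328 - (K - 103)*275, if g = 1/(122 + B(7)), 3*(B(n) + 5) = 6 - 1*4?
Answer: 2800925309/353 ≈ 7.9346e+6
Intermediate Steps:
B(n) = -13/3 (B(n) = -5 + (6 - 1*4)/3 = -5 + (6 - 4)/3 = -5 + (1/3)*2 = -5 + 2/3 = -13/3)
g = 3/353 (g = 1/(122 - 13/3) = 1/(353/3) = 3/353 ≈ 0.0084986)
K = -9805672/353 (K = (-88 - 160)*(112 + 3/353) = -248*39539/353 = -9805672/353 ≈ -27778.)
267328 - (K - 103)*275 = 267328 - (-9805672/353 - 103)*275 = 267328 - (-9842031)*275/353 = 267328 - 1*(-2706558525/353) = 267328 + 2706558525/353 = 2800925309/353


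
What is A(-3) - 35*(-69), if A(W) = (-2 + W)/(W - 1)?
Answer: 9665/4 ≈ 2416.3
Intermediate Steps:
A(W) = (-2 + W)/(-1 + W)
A(-3) - 35*(-69) = (-2 - 3)/(-1 - 3) - 35*(-69) = -5/(-4) + 2415 = -¼*(-5) + 2415 = 5/4 + 2415 = 9665/4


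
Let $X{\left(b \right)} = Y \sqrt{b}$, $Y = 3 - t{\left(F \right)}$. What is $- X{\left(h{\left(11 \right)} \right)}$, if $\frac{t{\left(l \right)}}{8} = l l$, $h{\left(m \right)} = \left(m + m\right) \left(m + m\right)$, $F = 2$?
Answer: $638$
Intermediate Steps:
$h{\left(m \right)} = 4 m^{2}$ ($h{\left(m \right)} = 2 m 2 m = 4 m^{2}$)
$t{\left(l \right)} = 8 l^{2}$ ($t{\left(l \right)} = 8 l l = 8 l^{2}$)
$Y = -29$ ($Y = 3 - 8 \cdot 2^{2} = 3 - 8 \cdot 4 = 3 - 32 = -29$)
$X{\left(b \right)} = - 29 \sqrt{b}$
$- X{\left(h{\left(11 \right)} \right)} = - \left(-29\right) \sqrt{4 \cdot 11^{2}} = - \left(-29\right) \sqrt{4 \cdot 121} = - \left(-29\right) \sqrt{484} = - \left(-29\right) 22 = \left(-1\right) \left(-638\right) = 638$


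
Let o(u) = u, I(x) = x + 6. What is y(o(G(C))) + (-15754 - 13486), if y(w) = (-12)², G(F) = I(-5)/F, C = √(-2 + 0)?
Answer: -29096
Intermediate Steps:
I(x) = 6 + x
C = I*√2 (C = √(-2) = I*√2 ≈ 1.4142*I)
G(F) = 1/F (G(F) = (6 - 5)/F = 1/F)
y(w) = 144
y(o(G(C))) + (-15754 - 13486) = 144 + (-15754 - 13486) = 144 - 29240 = -29096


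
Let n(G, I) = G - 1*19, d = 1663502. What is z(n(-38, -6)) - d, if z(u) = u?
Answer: -1663559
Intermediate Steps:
n(G, I) = -19 + G (n(G, I) = G - 19 = -19 + G)
z(n(-38, -6)) - d = (-19 - 38) - 1*1663502 = -57 - 1663502 = -1663559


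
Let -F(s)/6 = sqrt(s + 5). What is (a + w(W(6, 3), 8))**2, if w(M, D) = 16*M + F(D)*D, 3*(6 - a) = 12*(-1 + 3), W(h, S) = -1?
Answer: 30276 + 1728*sqrt(13) ≈ 36506.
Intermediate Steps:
F(s) = -6*sqrt(5 + s) (F(s) = -6*sqrt(s + 5) = -6*sqrt(5 + s))
a = -2 (a = 6 - 4*(-1 + 3) = 6 - 4*2 = 6 - 1/3*24 = 6 - 8 = -2)
w(M, D) = 16*M - 6*D*sqrt(5 + D) (w(M, D) = 16*M + (-6*sqrt(5 + D))*D = 16*M - 6*D*sqrt(5 + D))
(a + w(W(6, 3), 8))**2 = (-2 + (16*(-1) - 6*8*sqrt(5 + 8)))**2 = (-2 + (-16 - 6*8*sqrt(13)))**2 = (-2 + (-16 - 48*sqrt(13)))**2 = (-18 - 48*sqrt(13))**2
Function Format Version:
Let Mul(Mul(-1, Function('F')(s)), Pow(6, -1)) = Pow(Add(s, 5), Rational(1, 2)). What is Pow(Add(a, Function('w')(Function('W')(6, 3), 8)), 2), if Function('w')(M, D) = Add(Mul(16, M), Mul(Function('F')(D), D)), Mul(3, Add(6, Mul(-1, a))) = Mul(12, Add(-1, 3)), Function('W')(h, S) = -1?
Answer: Add(30276, Mul(1728, Pow(13, Rational(1, 2)))) ≈ 36506.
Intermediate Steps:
Function('F')(s) = Mul(-6, Pow(Add(5, s), Rational(1, 2))) (Function('F')(s) = Mul(-6, Pow(Add(s, 5), Rational(1, 2))) = Mul(-6, Pow(Add(5, s), Rational(1, 2))))
a = -2 (a = Add(6, Mul(Rational(-1, 3), Mul(12, Add(-1, 3)))) = Add(6, Mul(Rational(-1, 3), Mul(12, 2))) = Add(6, Mul(Rational(-1, 3), 24)) = Add(6, -8) = -2)
Function('w')(M, D) = Add(Mul(16, M), Mul(-6, D, Pow(Add(5, D), Rational(1, 2)))) (Function('w')(M, D) = Add(Mul(16, M), Mul(Mul(-6, Pow(Add(5, D), Rational(1, 2))), D)) = Add(Mul(16, M), Mul(-6, D, Pow(Add(5, D), Rational(1, 2)))))
Pow(Add(a, Function('w')(Function('W')(6, 3), 8)), 2) = Pow(Add(-2, Add(Mul(16, -1), Mul(-6, 8, Pow(Add(5, 8), Rational(1, 2))))), 2) = Pow(Add(-2, Add(-16, Mul(-6, 8, Pow(13, Rational(1, 2))))), 2) = Pow(Add(-2, Add(-16, Mul(-48, Pow(13, Rational(1, 2))))), 2) = Pow(Add(-18, Mul(-48, Pow(13, Rational(1, 2)))), 2)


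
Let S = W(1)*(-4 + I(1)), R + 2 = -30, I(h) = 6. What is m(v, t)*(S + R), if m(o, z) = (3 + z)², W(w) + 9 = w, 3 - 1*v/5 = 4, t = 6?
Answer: -3888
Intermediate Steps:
v = -5 (v = 15 - 5*4 = 15 - 20 = -5)
W(w) = -9 + w
R = -32 (R = -2 - 30 = -32)
S = -16 (S = (-9 + 1)*(-4 + 6) = -8*2 = -16)
m(v, t)*(S + R) = (3 + 6)²*(-16 - 32) = 9²*(-48) = 81*(-48) = -3888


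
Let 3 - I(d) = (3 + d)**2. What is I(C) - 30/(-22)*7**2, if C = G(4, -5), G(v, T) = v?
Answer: 229/11 ≈ 20.818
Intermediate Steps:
C = 4
I(d) = 3 - (3 + d)**2
I(C) - 30/(-22)*7**2 = (3 - (3 + 4)**2) - 30/(-22)*7**2 = (3 - 1*7**2) - 30*(-1/22)*49 = (3 - 1*49) + (15/11)*49 = (3 - 49) + 735/11 = -46 + 735/11 = 229/11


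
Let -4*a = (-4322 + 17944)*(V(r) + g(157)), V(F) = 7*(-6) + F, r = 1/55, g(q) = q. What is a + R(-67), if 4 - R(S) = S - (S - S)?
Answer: -21539288/55 ≈ -3.9162e+5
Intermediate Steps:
r = 1/55 ≈ 0.018182
V(F) = -42 + F
R(S) = 4 - S (R(S) = 4 - (S - (S - S)) = 4 - (S - 1*0) = 4 - (S + 0) = 4 - S)
a = -21543193/55 (a = -(-4322 + 17944)*((-42 + 1/55) + 157)/4 = -6811*(-2309/55 + 157)/2 = -6811*6326/(2*55) = -1/4*86172772/55 = -21543193/55 ≈ -3.9169e+5)
a + R(-67) = -21543193/55 + (4 - 1*(-67)) = -21543193/55 + (4 + 67) = -21543193/55 + 71 = -21539288/55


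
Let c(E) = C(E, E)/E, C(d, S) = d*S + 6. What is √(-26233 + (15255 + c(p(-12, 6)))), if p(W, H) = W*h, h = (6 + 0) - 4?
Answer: I*√44009/2 ≈ 104.89*I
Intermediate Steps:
h = 2 (h = 6 - 4 = 2)
C(d, S) = 6 + S*d (C(d, S) = S*d + 6 = 6 + S*d)
p(W, H) = 2*W (p(W, H) = W*2 = 2*W)
c(E) = (6 + E²)/E (c(E) = (6 + E*E)/E = (6 + E²)/E)
√(-26233 + (15255 + c(p(-12, 6)))) = √(-26233 + (15255 + (2*(-12) + 6/((2*(-12)))))) = √(-26233 + (15255 + (-24 + 6/(-24)))) = √(-26233 + (15255 + (-24 + 6*(-1/24)))) = √(-26233 + (15255 + (-24 - ¼))) = √(-26233 + (15255 - 97/4)) = √(-26233 + 60923/4) = √(-44009/4) = I*√44009/2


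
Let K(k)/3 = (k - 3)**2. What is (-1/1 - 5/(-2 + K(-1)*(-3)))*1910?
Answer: -134655/73 ≈ -1844.6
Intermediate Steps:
K(k) = 3*(-3 + k)**2 (K(k) = 3*(k - 3)**2 = 3*(-3 + k)**2)
(-1/1 - 5/(-2 + K(-1)*(-3)))*1910 = (-1/1 - 5/(-2 + (3*(-3 - 1)**2)*(-3)))*1910 = (-1*1 - 5/(-2 + (3*(-4)**2)*(-3)))*1910 = (-1 - 5/(-2 + (3*16)*(-3)))*1910 = (-1 - 5/(-2 + 48*(-3)))*1910 = (-1 - 5/(-2 - 144))*1910 = (-1 - 5/(-146))*1910 = (-1 - 5*(-1/146))*1910 = (-1 + 5/146)*1910 = -141/146*1910 = -134655/73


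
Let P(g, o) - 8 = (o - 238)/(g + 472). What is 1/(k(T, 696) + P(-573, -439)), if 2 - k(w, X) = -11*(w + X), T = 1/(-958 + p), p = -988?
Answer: 196546/1508037967 ≈ 0.00013033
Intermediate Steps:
P(g, o) = 8 + (-238 + o)/(472 + g) (P(g, o) = 8 + (o - 238)/(g + 472) = 8 + (-238 + o)/(472 + g))
T = -1/1946 (T = 1/(-958 - 988) = 1/(-1946) = -1/1946 ≈ -0.00051387)
k(w, X) = 2 + 11*X + 11*w (k(w, X) = 2 - (-11)*(w + X) = 2 - (-11)*(X + w) = 2 - (-11*X - 11*w) = 2 + (11*X + 11*w) = 2 + 11*X + 11*w)
1/(k(T, 696) + P(-573, -439)) = 1/((2 + 11*696 + 11*(-1/1946)) + (3538 - 439 + 8*(-573))/(472 - 573)) = 1/((2 + 7656 - 11/1946) + (3538 - 439 - 4584)/(-101)) = 1/(14902457/1946 - 1/101*(-1485)) = 1/(14902457/1946 + 1485/101) = 1/(1508037967/196546) = 196546/1508037967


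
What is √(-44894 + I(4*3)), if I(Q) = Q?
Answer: I*√44882 ≈ 211.85*I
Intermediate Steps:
√(-44894 + I(4*3)) = √(-44894 + 4*3) = √(-44894 + 12) = √(-44882) = I*√44882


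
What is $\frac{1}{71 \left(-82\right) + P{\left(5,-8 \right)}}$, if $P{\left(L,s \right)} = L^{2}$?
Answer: $- \frac{1}{5797} \approx -0.0001725$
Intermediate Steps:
$\frac{1}{71 \left(-82\right) + P{\left(5,-8 \right)}} = \frac{1}{71 \left(-82\right) + 5^{2}} = \frac{1}{-5822 + 25} = \frac{1}{-5797} = - \frac{1}{5797}$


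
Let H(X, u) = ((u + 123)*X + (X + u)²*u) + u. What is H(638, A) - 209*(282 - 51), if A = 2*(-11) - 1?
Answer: -8683677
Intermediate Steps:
A = -23 (A = -22 - 1 = -23)
H(X, u) = u + X*(123 + u) + u*(X + u)² (H(X, u) = ((123 + u)*X + u*(X + u)²) + u = (X*(123 + u) + u*(X + u)²) + u = u + X*(123 + u) + u*(X + u)²)
H(638, A) - 209*(282 - 51) = (-23 + 123*638 + 638*(-23) - 23*(638 - 23)²) - 209*(282 - 51) = (-23 + 78474 - 14674 - 23*615²) - 209*231 = (-23 + 78474 - 14674 - 23*378225) - 1*48279 = (-23 + 78474 - 14674 - 8699175) - 48279 = -8635398 - 48279 = -8683677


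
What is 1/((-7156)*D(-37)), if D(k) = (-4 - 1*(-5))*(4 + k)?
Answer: 1/236148 ≈ 4.2346e-6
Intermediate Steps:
D(k) = 4 + k (D(k) = (-4 + 5)*(4 + k) = 1*(4 + k) = 4 + k)
1/((-7156)*D(-37)) = 1/((-7156)*(4 - 37)) = -1/7156/(-33) = -1/7156*(-1/33) = 1/236148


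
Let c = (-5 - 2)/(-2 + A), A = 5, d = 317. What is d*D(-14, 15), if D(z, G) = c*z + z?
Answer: 17752/3 ≈ 5917.3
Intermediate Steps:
c = -7/3 (c = (-5 - 2)/(-2 + 5) = -7/3 ≈ -2.3333)
D(z, G) = -4*z/3 (D(z, G) = -7*z/3 + z = -4*z/3)
d*D(-14, 15) = 317*(-4/3*(-14)) = 317*(56/3) = 17752/3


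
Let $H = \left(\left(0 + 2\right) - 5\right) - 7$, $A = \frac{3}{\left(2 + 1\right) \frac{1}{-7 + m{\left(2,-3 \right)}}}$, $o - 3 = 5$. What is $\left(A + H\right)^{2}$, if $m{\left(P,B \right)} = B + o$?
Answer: $144$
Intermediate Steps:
$o = 8$ ($o = 3 + 5 = 8$)
$m{\left(P,B \right)} = 8 + B$ ($m{\left(P,B \right)} = B + 8 = 8 + B$)
$A = -2$ ($A = \frac{3}{\left(2 + 1\right) \frac{1}{-7 + \left(8 - 3\right)}} = \frac{3}{3 \frac{1}{-7 + 5}} = \frac{3}{3 \frac{1}{-2}} = \frac{3}{3 \left(- \frac{1}{2}\right)} = \frac{3}{- \frac{3}{2}} = 3 \left(- \frac{2}{3}\right) = -2$)
$H = -10$ ($H = \left(2 - 5\right) - 7 = -3 - 7 = -10$)
$\left(A + H\right)^{2} = \left(-2 - 10\right)^{2} = \left(-12\right)^{2} = 144$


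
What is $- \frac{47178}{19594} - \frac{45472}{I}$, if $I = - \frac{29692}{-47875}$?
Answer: $- \frac{5332123772147}{72723131} \approx -73321.0$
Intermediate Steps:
$I = \frac{29692}{47875}$ ($I = \left(-29692\right) \left(- \frac{1}{47875}\right) = \frac{29692}{47875} \approx 0.6202$)
$- \frac{47178}{19594} - \frac{45472}{I} = - \frac{47178}{19594} - \frac{45472}{\frac{29692}{47875}} = \left(-47178\right) \frac{1}{19594} - \frac{544243000}{7423} = - \frac{23589}{9797} - \frac{544243000}{7423} = - \frac{5332123772147}{72723131}$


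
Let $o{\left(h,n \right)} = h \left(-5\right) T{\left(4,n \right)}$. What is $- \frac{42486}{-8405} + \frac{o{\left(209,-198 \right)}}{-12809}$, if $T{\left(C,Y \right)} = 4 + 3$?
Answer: $\frac{605685749}{107659645} \approx 5.6259$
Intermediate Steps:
$T{\left(C,Y \right)} = 7$
$o{\left(h,n \right)} = - 35 h$ ($o{\left(h,n \right)} = h \left(-5\right) 7 = - 5 h 7 = - 35 h$)
$- \frac{42486}{-8405} + \frac{o{\left(209,-198 \right)}}{-12809} = - \frac{42486}{-8405} + \frac{\left(-35\right) 209}{-12809} = \left(-42486\right) \left(- \frac{1}{8405}\right) - - \frac{7315}{12809} = \frac{42486}{8405} + \frac{7315}{12809} = \frac{605685749}{107659645}$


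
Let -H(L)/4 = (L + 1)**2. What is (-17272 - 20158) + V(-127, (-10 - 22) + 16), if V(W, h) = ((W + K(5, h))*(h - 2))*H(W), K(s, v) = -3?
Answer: -148636790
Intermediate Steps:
H(L) = -4*(1 + L)**2 (H(L) = -4*(L + 1)**2 = -4*(1 + L)**2)
V(W, h) = -4*(1 + W)**2*(-3 + W)*(-2 + h) (V(W, h) = ((W - 3)*(h - 2))*(-4*(1 + W)**2) = ((-3 + W)*(-2 + h))*(-4*(1 + W)**2) = -4*(1 + W)**2*(-3 + W)*(-2 + h))
(-17272 - 20158) + V(-127, (-10 - 22) + 16) = (-17272 - 20158) + 4*(1 - 127)**2*(-6 + 2*(-127) + 3*((-10 - 22) + 16) - 1*(-127)*((-10 - 22) + 16)) = -37430 + 4*(-126)**2*(-6 - 254 + 3*(-32 + 16) - 1*(-127)*(-32 + 16)) = -37430 + 4*15876*(-6 - 254 + 3*(-16) - 1*(-127)*(-16)) = -37430 + 4*15876*(-6 - 254 - 48 - 2032) = -37430 + 4*15876*(-2340) = -37430 - 148599360 = -148636790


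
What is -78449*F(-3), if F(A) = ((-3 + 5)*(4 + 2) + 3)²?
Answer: -17651025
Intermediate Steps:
F(A) = 225 (F(A) = (2*6 + 3)² = (12 + 3)² = 15² = 225)
-78449*F(-3) = -78449*225 = -17651025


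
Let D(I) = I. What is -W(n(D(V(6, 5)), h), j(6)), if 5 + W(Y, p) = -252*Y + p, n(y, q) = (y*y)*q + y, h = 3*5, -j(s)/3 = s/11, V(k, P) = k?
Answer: 1513585/11 ≈ 1.3760e+5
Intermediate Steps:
j(s) = -3*s/11
h = 15
n(y, q) = y + q*y² (n(y, q) = y²*q + y = q*y² + y = y + q*y²)
W(Y, p) = -5 + p - 252*Y (W(Y, p) = -5 + (-252*Y + p) = -5 + (p - 252*Y) = -5 + p - 252*Y)
-W(n(D(V(6, 5)), h), j(6)) = -(-5 - 3/11*6 - 1512*(1 + 15*6)) = -(-5 - 18/11 - 1512*(1 + 90)) = -(-5 - 18/11 - 1512*91) = -(-5 - 18/11 - 252*546) = -(-5 - 18/11 - 137592) = -1*(-1513585/11) = 1513585/11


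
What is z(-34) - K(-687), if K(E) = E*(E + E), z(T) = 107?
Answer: -943831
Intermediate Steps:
K(E) = 2*E² (K(E) = E*(2*E) = 2*E²)
z(-34) - K(-687) = 107 - 2*(-687)² = 107 - 2*471969 = 107 - 1*943938 = 107 - 943938 = -943831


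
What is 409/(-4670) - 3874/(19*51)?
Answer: -18487901/4525230 ≈ -4.0855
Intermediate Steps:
409/(-4670) - 3874/(19*51) = 409*(-1/4670) - 3874/969 = -409/4670 - 3874*1/969 = -409/4670 - 3874/969 = -18487901/4525230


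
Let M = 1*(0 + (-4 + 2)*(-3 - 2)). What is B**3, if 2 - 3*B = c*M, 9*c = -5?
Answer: 314432/19683 ≈ 15.975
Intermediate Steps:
M = 10 (M = 1*(0 - 2*(-5)) = 1*(0 + 10) = 1*10 = 10)
c = -5/9 (c = (1/9)*(-5) = -5/9 ≈ -0.55556)
B = 68/27 (B = 2/3 - (-5)*10/27 = 2/3 - 1/3*(-50/9) = 2/3 + 50/27 = 68/27 ≈ 2.5185)
B**3 = (68/27)**3 = 314432/19683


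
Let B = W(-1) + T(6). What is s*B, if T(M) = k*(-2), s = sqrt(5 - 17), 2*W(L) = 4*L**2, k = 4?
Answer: -12*I*sqrt(3) ≈ -20.785*I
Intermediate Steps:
W(L) = 2*L**2 (W(L) = (4*L**2)/2 = 2*L**2)
s = 2*I*sqrt(3) (s = sqrt(-12) = 2*I*sqrt(3) ≈ 3.4641*I)
T(M) = -8 (T(M) = 4*(-2) = -8)
B = -6 (B = 2*(-1)**2 - 8 = 2*1 - 8 = 2 - 8 = -6)
s*B = (2*I*sqrt(3))*(-6) = -12*I*sqrt(3)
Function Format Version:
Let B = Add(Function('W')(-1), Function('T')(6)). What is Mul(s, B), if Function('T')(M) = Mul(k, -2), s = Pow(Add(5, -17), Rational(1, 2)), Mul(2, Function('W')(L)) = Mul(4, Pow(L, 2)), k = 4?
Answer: Mul(-12, I, Pow(3, Rational(1, 2))) ≈ Mul(-20.785, I)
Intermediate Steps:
Function('W')(L) = Mul(2, Pow(L, 2)) (Function('W')(L) = Mul(Rational(1, 2), Mul(4, Pow(L, 2))) = Mul(2, Pow(L, 2)))
s = Mul(2, I, Pow(3, Rational(1, 2))) (s = Pow(-12, Rational(1, 2)) = Mul(2, I, Pow(3, Rational(1, 2))) ≈ Mul(3.4641, I))
Function('T')(M) = -8 (Function('T')(M) = Mul(4, -2) = -8)
B = -6 (B = Add(Mul(2, Pow(-1, 2)), -8) = Add(Mul(2, 1), -8) = Add(2, -8) = -6)
Mul(s, B) = Mul(Mul(2, I, Pow(3, Rational(1, 2))), -6) = Mul(-12, I, Pow(3, Rational(1, 2)))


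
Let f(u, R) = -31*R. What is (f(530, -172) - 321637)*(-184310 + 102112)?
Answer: 25999638390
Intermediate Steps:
(f(530, -172) - 321637)*(-184310 + 102112) = (-31*(-172) - 321637)*(-184310 + 102112) = (5332 - 321637)*(-82198) = -316305*(-82198) = 25999638390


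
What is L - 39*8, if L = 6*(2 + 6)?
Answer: -264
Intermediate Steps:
L = 48 (L = 6*8 = 48)
L - 39*8 = 48 - 39*8 = 48 - 312 = -264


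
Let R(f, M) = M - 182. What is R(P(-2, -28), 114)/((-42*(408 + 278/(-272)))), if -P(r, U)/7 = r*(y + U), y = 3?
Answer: 4624/1162329 ≈ 0.0039782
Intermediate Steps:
P(r, U) = -7*r*(3 + U)
R(f, M) = -182 + M
R(P(-2, -28), 114)/((-42*(408 + 278/(-272)))) = (-182 + 114)/((-42*(408 + 278/(-272)))) = -68*(-1/(42*(408 + 278*(-1/272)))) = -68*(-1/(42*(408 - 139/136))) = -68/((-42*55349/136)) = -68/(-1162329/68) = -68*(-68/1162329) = 4624/1162329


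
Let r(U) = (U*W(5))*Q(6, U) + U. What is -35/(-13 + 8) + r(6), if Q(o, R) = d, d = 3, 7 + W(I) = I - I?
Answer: -113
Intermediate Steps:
W(I) = -7 (W(I) = -7 + (I - I) = -7 + 0 = -7)
Q(o, R) = 3
r(U) = -20*U (r(U) = (U*(-7))*3 + U = -7*U*3 + U = -21*U + U = -20*U)
-35/(-13 + 8) + r(6) = -35/(-13 + 8) - 20*6 = -35/(-5) - 120 = -35*(-1/5) - 120 = 7 - 120 = -113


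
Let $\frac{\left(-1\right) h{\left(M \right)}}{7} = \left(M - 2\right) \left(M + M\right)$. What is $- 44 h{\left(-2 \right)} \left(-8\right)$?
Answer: $-39424$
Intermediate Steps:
$h{\left(M \right)} = - 14 M \left(-2 + M\right)$ ($h{\left(M \right)} = - 7 \left(M - 2\right) \left(M + M\right) = - 7 \left(-2 + M\right) 2 M = - 7 \cdot 2 M \left(-2 + M\right) = - 14 M \left(-2 + M\right)$)
$- 44 h{\left(-2 \right)} \left(-8\right) = - 44 \cdot 14 \left(-2\right) \left(2 - -2\right) \left(-8\right) = - 44 \cdot 14 \left(-2\right) \left(2 + 2\right) \left(-8\right) = - 44 \cdot 14 \left(-2\right) 4 \left(-8\right) = \left(-44\right) \left(-112\right) \left(-8\right) = 4928 \left(-8\right) = -39424$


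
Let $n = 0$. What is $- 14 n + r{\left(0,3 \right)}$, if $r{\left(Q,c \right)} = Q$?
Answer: $0$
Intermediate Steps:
$- 14 n + r{\left(0,3 \right)} = \left(-14\right) 0 + 0 = 0 + 0 = 0$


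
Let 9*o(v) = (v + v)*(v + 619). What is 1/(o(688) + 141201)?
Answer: 9/3069241 ≈ 2.9323e-6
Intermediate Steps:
o(v) = 2*v*(619 + v)/9 (o(v) = ((v + v)*(v + 619))/9 = ((2*v)*(619 + v))/9 = (2*v*(619 + v))/9 = 2*v*(619 + v)/9)
1/(o(688) + 141201) = 1/((2/9)*688*(619 + 688) + 141201) = 1/((2/9)*688*1307 + 141201) = 1/(1798432/9 + 141201) = 1/(3069241/9) = 9/3069241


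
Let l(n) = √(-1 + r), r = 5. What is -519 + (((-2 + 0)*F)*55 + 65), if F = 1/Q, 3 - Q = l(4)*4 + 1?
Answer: -1307/3 ≈ -435.67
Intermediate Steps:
l(n) = 2 (l(n) = √(-1 + 5) = √4 = 2)
Q = -6 (Q = 3 - (2*4 + 1) = 3 - (8 + 1) = 3 - 1*9 = 3 - 9 = -6)
F = -⅙ (F = 1/(-6) = -⅙ ≈ -0.16667)
-519 + (((-2 + 0)*F)*55 + 65) = -519 + (((-2 + 0)*(-⅙))*55 + 65) = -519 + (-2*(-⅙)*55 + 65) = -519 + ((⅓)*55 + 65) = -519 + (55/3 + 65) = -519 + 250/3 = -1307/3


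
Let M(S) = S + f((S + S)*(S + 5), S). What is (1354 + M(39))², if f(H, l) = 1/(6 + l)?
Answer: 3929534596/2025 ≈ 1.9405e+6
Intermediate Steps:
M(S) = S + 1/(6 + S)
(1354 + M(39))² = (1354 + (1 + 39*(6 + 39))/(6 + 39))² = (1354 + (1 + 39*45)/45)² = (1354 + (1 + 1755)/45)² = (1354 + (1/45)*1756)² = (1354 + 1756/45)² = (62686/45)² = 3929534596/2025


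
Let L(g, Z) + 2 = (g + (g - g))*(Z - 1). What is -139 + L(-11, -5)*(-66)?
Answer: -4363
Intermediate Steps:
L(g, Z) = -2 + g*(-1 + Z) (L(g, Z) = -2 + (g + (g - g))*(Z - 1) = -2 + (g + 0)*(-1 + Z) = -2 + g*(-1 + Z))
-139 + L(-11, -5)*(-66) = -139 + (-2 - 1*(-11) - 5*(-11))*(-66) = -139 + (-2 + 11 + 55)*(-66) = -139 + 64*(-66) = -139 - 4224 = -4363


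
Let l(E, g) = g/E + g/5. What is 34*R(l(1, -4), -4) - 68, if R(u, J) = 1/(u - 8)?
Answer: -2261/32 ≈ -70.656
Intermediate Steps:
l(E, g) = g/5 + g/E (l(E, g) = g/E + g*(⅕) = g/E + g/5 = g/5 + g/E)
R(u, J) = 1/(-8 + u)
34*R(l(1, -4), -4) - 68 = 34/(-8 + ((⅕)*(-4) - 4/1)) - 68 = 34/(-8 + (-⅘ - 4*1)) - 68 = 34/(-8 + (-⅘ - 4)) - 68 = 34/(-8 - 24/5) - 68 = 34/(-64/5) - 68 = 34*(-5/64) - 68 = -85/32 - 68 = -2261/32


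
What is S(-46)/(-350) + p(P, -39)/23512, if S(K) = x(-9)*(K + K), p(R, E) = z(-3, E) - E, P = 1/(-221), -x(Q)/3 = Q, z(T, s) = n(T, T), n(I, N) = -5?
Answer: 14603927/2057300 ≈ 7.0986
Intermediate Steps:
z(T, s) = -5
x(Q) = -3*Q
P = -1/221 ≈ -0.0045249
p(R, E) = -5 - E
S(K) = 54*K (S(K) = (-3*(-9))*(K + K) = 27*(2*K) = 54*K)
S(-46)/(-350) + p(P, -39)/23512 = (54*(-46))/(-350) + (-5 - 1*(-39))/23512 = -2484*(-1/350) + (-5 + 39)*(1/23512) = 1242/175 + 34*(1/23512) = 1242/175 + 17/11756 = 14603927/2057300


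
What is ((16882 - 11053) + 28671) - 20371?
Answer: 14129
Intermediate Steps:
((16882 - 11053) + 28671) - 20371 = (5829 + 28671) - 20371 = 34500 - 20371 = 14129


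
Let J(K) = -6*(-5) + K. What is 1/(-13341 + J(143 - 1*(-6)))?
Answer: -1/13162 ≈ -7.5976e-5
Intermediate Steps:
J(K) = 30 + K
1/(-13341 + J(143 - 1*(-6))) = 1/(-13341 + (30 + (143 - 1*(-6)))) = 1/(-13341 + (30 + (143 + 6))) = 1/(-13341 + (30 + 149)) = 1/(-13341 + 179) = 1/(-13162) = -1/13162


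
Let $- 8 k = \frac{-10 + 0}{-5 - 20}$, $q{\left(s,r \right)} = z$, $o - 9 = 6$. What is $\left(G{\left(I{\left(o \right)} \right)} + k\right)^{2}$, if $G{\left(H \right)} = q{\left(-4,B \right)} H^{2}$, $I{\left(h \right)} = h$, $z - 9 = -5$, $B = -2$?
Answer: $\frac{323964001}{400} \approx 8.0991 \cdot 10^{5}$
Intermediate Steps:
$o = 15$ ($o = 9 + 6 = 15$)
$z = 4$ ($z = 9 - 5 = 4$)
$q{\left(s,r \right)} = 4$
$k = - \frac{1}{20}$ ($k = - \frac{\left(-10 + 0\right) \frac{1}{-5 - 20}}{8} = - \frac{\left(-10\right) \frac{1}{-25}}{8} = - \frac{\left(-10\right) \left(- \frac{1}{25}\right)}{8} = \left(- \frac{1}{8}\right) \frac{2}{5} = - \frac{1}{20} \approx -0.05$)
$G{\left(H \right)} = 4 H^{2}$
$\left(G{\left(I{\left(o \right)} \right)} + k\right)^{2} = \left(4 \cdot 15^{2} - \frac{1}{20}\right)^{2} = \left(4 \cdot 225 - \frac{1}{20}\right)^{2} = \left(900 - \frac{1}{20}\right)^{2} = \left(\frac{17999}{20}\right)^{2} = \frac{323964001}{400}$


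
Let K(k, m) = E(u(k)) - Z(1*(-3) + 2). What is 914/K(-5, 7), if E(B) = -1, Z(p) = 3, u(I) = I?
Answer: -457/2 ≈ -228.50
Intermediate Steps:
K(k, m) = -4 (K(k, m) = -1 - 1*3 = -1 - 3 = -4)
914/K(-5, 7) = 914/(-4) = 914*(-1/4) = -457/2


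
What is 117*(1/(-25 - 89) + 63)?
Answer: 280059/38 ≈ 7370.0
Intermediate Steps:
117*(1/(-25 - 89) + 63) = 117*(1/(-114) + 63) = 117*(-1/114 + 63) = 117*(7181/114) = 280059/38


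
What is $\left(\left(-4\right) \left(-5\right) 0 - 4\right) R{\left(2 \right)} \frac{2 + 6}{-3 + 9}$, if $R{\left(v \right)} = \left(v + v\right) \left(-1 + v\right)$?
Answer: $- \frac{64}{3} \approx -21.333$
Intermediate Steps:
$R{\left(v \right)} = 2 v \left(-1 + v\right)$
$\left(\left(-4\right) \left(-5\right) 0 - 4\right) R{\left(2 \right)} \frac{2 + 6}{-3 + 9} = \left(\left(-4\right) \left(-5\right) 0 - 4\right) 2 \cdot 2 \left(-1 + 2\right) \frac{2 + 6}{-3 + 9} = \left(20 \cdot 0 - 4\right) 2 \cdot 2 \cdot 1 \cdot \frac{8}{6} = \left(0 - 4\right) 4 \cdot 8 \cdot \frac{1}{6} = \left(-4\right) 4 \cdot \frac{4}{3} = \left(-16\right) \frac{4}{3} = - \frac{64}{3}$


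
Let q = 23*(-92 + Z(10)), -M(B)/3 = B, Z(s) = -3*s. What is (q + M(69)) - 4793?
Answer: -7806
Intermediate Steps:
M(B) = -3*B
q = -2806 (q = 23*(-92 - 3*10) = 23*(-92 - 30) = 23*(-122) = -2806)
(q + M(69)) - 4793 = (-2806 - 3*69) - 4793 = (-2806 - 207) - 4793 = -3013 - 4793 = -7806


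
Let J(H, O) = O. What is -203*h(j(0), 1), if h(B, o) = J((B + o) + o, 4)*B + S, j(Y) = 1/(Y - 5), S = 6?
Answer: -5278/5 ≈ -1055.6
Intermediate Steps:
j(Y) = 1/(-5 + Y)
h(B, o) = 6 + 4*B (h(B, o) = 4*B + 6 = 6 + 4*B)
-203*h(j(0), 1) = -203*(6 + 4/(-5 + 0)) = -203*(6 + 4/(-5)) = -203*(6 + 4*(-1/5)) = -203*(6 - 4/5) = -203*26/5 = -5278/5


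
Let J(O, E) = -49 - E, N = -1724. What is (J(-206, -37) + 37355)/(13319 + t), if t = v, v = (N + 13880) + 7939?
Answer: 37343/33414 ≈ 1.1176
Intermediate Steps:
v = 20095 (v = (-1724 + 13880) + 7939 = 12156 + 7939 = 20095)
t = 20095
(J(-206, -37) + 37355)/(13319 + t) = ((-49 - 1*(-37)) + 37355)/(13319 + 20095) = ((-49 + 37) + 37355)/33414 = (-12 + 37355)*(1/33414) = 37343*(1/33414) = 37343/33414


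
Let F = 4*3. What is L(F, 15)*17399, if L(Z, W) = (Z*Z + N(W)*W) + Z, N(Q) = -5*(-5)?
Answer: 9238869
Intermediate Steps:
N(Q) = 25
F = 12
L(Z, W) = Z + Z**2 + 25*W (L(Z, W) = (Z*Z + 25*W) + Z = (Z**2 + 25*W) + Z = Z + Z**2 + 25*W)
L(F, 15)*17399 = (12 + 12**2 + 25*15)*17399 = (12 + 144 + 375)*17399 = 531*17399 = 9238869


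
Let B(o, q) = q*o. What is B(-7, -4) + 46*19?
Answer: 902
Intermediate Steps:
B(o, q) = o*q
B(-7, -4) + 46*19 = -7*(-4) + 46*19 = 28 + 874 = 902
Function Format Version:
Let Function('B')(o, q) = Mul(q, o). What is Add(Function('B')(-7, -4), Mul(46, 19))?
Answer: 902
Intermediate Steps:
Function('B')(o, q) = Mul(o, q)
Add(Function('B')(-7, -4), Mul(46, 19)) = Add(Mul(-7, -4), Mul(46, 19)) = Add(28, 874) = 902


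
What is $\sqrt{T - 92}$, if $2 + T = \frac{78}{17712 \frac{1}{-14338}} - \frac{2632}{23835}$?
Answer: $\frac{i \sqrt{12259088586445}}{279210} \approx 12.54 i$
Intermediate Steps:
$T = - \frac{109314107}{1675260}$ ($T = -2 + \left(\frac{78}{17712 \frac{1}{-14338}} - \frac{2632}{23835}\right) = -2 + \left(\frac{78}{17712 \left(- \frac{1}{14338}\right)} - \frac{376}{3405}\right) = -2 + \left(\frac{78}{- \frac{8856}{7169}} - \frac{376}{3405}\right) = -2 + \left(78 \left(- \frac{7169}{8856}\right) - \frac{376}{3405}\right) = -2 - \frac{105963587}{1675260} = - \frac{109314107}{1675260} \approx -65.252$)
$\sqrt{T - 92} = \sqrt{- \frac{109314107}{1675260} - 92} = \sqrt{- \frac{263438027}{1675260}} = \frac{i \sqrt{12259088586445}}{279210}$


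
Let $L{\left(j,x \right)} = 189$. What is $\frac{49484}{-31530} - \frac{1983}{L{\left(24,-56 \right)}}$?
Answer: $- \frac{3993137}{331065} \approx -12.061$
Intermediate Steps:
$\frac{49484}{-31530} - \frac{1983}{L{\left(24,-56 \right)}} = \frac{49484}{-31530} - \frac{1983}{189} = 49484 \left(- \frac{1}{31530}\right) - \frac{661}{63} = - \frac{24742}{15765} - \frac{661}{63} = - \frac{3993137}{331065}$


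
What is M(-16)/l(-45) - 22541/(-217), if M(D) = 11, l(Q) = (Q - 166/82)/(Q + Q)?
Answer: 26133539/209188 ≈ 124.93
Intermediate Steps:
l(Q) = (-83/41 + Q)/(2*Q) (l(Q) = (Q - 166*1/82)/((2*Q)) = (Q - 83/41)*(1/(2*Q)) = (-83/41 + Q)*(1/(2*Q)) = (-83/41 + Q)/(2*Q))
M(-16)/l(-45) - 22541/(-217) = 11/(((1/82)*(-83 + 41*(-45))/(-45))) - 22541/(-217) = 11/(((1/82)*(-1/45)*(-83 - 1845))) - 22541*(-1/217) = 11/(((1/82)*(-1/45)*(-1928))) + 22541/217 = 11/(964/1845) + 22541/217 = 11*(1845/964) + 22541/217 = 20295/964 + 22541/217 = 26133539/209188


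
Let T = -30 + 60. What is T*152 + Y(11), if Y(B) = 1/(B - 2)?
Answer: 41041/9 ≈ 4560.1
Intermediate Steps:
Y(B) = 1/(-2 + B)
T = 30
T*152 + Y(11) = 30*152 + 1/(-2 + 11) = 4560 + 1/9 = 41041/9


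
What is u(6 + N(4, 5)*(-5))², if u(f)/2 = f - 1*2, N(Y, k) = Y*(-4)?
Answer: 28224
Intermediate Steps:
N(Y, k) = -4*Y
u(f) = -4 + 2*f (u(f) = 2*(f - 1*2) = 2*(f - 2) = 2*(-2 + f) = -4 + 2*f)
u(6 + N(4, 5)*(-5))² = (-4 + 2*(6 - 4*4*(-5)))² = (-4 + 2*(6 - 16*(-5)))² = (-4 + 2*(6 + 80))² = (-4 + 2*86)² = (-4 + 172)² = 168² = 28224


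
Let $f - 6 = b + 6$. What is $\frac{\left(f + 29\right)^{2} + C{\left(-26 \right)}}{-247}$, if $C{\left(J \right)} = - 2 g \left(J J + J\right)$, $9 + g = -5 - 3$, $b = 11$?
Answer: $- \frac{1908}{19} \approx -100.42$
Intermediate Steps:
$g = -17$ ($g = -9 - 8 = -17$)
$f = 23$ ($f = 6 + \left(11 + 6\right) = 6 + 17 = 23$)
$C{\left(J \right)} = 34 J + 34 J^{2}$ ($C{\left(J \right)} = \left(-2\right) \left(-17\right) \left(J J + J\right) = 34 \left(J^{2} + J\right) = 34 \left(J + J^{2}\right) = 34 J + 34 J^{2}$)
$\frac{\left(f + 29\right)^{2} + C{\left(-26 \right)}}{-247} = \frac{\left(23 + 29\right)^{2} + 34 \left(-26\right) \left(1 - 26\right)}{-247} = \left(52^{2} + 34 \left(-26\right) \left(-25\right)\right) \left(- \frac{1}{247}\right) = \left(2704 + 22100\right) \left(- \frac{1}{247}\right) = 24804 \left(- \frac{1}{247}\right) = - \frac{1908}{19}$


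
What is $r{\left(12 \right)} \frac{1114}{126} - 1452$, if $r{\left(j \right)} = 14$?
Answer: $- \frac{11954}{9} \approx -1328.2$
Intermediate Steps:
$r{\left(12 \right)} \frac{1114}{126} - 1452 = 14 \cdot \frac{1114}{126} - 1452 = 14 \cdot 1114 \cdot \frac{1}{126} - 1452 = 14 \cdot \frac{557}{63} - 1452 = \frac{1114}{9} - 1452 = - \frac{11954}{9}$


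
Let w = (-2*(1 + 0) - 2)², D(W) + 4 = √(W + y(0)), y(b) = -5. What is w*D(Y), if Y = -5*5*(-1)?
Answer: -64 + 32*√5 ≈ 7.5542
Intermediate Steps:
Y = 25 (Y = -25*(-1) = 25)
D(W) = -4 + √(-5 + W) (D(W) = -4 + √(W - 5) = -4 + √(-5 + W))
w = 16 (w = (-2*1 - 2)² = (-2 - 2)² = (-4)² = 16)
w*D(Y) = 16*(-4 + √(-5 + 25)) = 16*(-4 + √20) = 16*(-4 + 2*√5) = -64 + 32*√5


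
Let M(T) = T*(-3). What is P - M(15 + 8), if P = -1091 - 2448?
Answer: -3470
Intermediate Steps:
P = -3539
M(T) = -3*T
P - M(15 + 8) = -3539 - (-3)*(15 + 8) = -3539 - (-3)*23 = -3539 - 1*(-69) = -3539 + 69 = -3470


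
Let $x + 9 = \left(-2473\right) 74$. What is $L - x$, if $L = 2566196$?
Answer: $2749207$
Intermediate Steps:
$x = -183011$ ($x = -9 - 183002 = -183011$)
$L - x = 2566196 - -183011 = 2566196 + 183011 = 2749207$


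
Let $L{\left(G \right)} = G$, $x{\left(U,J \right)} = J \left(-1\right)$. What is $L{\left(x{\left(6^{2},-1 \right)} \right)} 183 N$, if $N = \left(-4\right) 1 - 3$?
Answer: $-1281$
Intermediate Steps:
$x{\left(U,J \right)} = - J$
$N = -7$ ($N = -4 - 3 = -7$)
$L{\left(x{\left(6^{2},-1 \right)} \right)} 183 N = \left(-1\right) \left(-1\right) 183 \left(-7\right) = 1 \cdot 183 \left(-7\right) = 183 \left(-7\right) = -1281$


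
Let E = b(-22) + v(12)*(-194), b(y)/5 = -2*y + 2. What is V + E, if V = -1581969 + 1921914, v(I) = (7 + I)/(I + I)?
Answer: 4080257/12 ≈ 3.4002e+5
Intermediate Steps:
v(I) = (7 + I)/(2*I) (v(I) = (7 + I)/((2*I)) = (7 + I)*(1/(2*I)) = (7 + I)/(2*I))
V = 339945
b(y) = 10 - 10*y (b(y) = 5*(-2*y + 2) = 5*(2 - 2*y) = 10 - 10*y)
E = 917/12 (E = (10 - 10*(-22)) + ((½)*(7 + 12)/12)*(-194) = (10 + 220) + ((½)*(1/12)*19)*(-194) = 230 + (19/24)*(-194) = 230 - 1843/12 = 917/12 ≈ 76.417)
V + E = 339945 + 917/12 = 4080257/12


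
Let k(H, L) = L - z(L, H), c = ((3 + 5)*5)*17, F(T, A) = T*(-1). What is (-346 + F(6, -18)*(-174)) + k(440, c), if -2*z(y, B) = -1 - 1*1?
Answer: 1377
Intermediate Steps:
z(y, B) = 1 (z(y, B) = -(-1 - 1*1)/2 = -(-1 - 1)/2 = -1/2*(-2) = 1)
F(T, A) = -T
c = 680 (c = (8*5)*17 = 40*17 = 680)
k(H, L) = -1 + L (k(H, L) = L - 1*1 = L - 1 = -1 + L)
(-346 + F(6, -18)*(-174)) + k(440, c) = (-346 - 1*6*(-174)) + (-1 + 680) = (-346 - 6*(-174)) + 679 = (-346 + 1044) + 679 = 698 + 679 = 1377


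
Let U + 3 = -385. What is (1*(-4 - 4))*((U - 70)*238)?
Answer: 872032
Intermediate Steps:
U = -388 (U = -3 - 385 = -388)
(1*(-4 - 4))*((U - 70)*238) = (1*(-4 - 4))*((-388 - 70)*238) = (1*(-8))*(-458*238) = -8*(-109004) = 872032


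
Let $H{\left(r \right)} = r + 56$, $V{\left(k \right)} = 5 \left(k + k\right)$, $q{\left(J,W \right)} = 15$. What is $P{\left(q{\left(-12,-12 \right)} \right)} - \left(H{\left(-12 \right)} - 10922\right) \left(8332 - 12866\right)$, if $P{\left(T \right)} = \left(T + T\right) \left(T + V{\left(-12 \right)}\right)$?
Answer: $-49324002$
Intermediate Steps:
$V{\left(k \right)} = 10 k$ ($V{\left(k \right)} = 5 \cdot 2 k = 10 k$)
$H{\left(r \right)} = 56 + r$
$P{\left(T \right)} = 2 T \left(-120 + T\right)$ ($P{\left(T \right)} = \left(T + T\right) \left(T + 10 \left(-12\right)\right) = 2 T \left(T - 120\right) = 2 T \left(-120 + T\right)$)
$P{\left(q{\left(-12,-12 \right)} \right)} - \left(H{\left(-12 \right)} - 10922\right) \left(8332 - 12866\right) = 2 \cdot 15 \left(-120 + 15\right) - \left(\left(56 - 12\right) - 10922\right) \left(8332 - 12866\right) = 2 \cdot 15 \left(-105\right) - \left(44 - 10922\right) \left(-4534\right) = -3150 - \left(-10878\right) \left(-4534\right) = -3150 - 49320852 = -49324002$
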